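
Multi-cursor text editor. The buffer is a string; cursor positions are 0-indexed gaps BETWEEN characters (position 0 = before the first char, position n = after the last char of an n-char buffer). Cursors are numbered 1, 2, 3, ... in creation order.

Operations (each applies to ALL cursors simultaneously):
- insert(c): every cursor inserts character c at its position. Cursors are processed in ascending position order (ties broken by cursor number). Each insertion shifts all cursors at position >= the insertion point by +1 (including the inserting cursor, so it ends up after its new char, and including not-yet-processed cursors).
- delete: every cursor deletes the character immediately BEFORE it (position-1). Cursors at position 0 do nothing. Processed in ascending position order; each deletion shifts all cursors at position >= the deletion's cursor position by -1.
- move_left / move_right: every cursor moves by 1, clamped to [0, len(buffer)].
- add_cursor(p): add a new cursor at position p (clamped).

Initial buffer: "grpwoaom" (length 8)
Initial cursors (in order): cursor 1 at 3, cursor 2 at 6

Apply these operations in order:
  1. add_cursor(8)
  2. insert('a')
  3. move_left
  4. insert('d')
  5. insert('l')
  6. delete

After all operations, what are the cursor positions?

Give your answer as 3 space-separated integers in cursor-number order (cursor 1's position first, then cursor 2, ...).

After op 1 (add_cursor(8)): buffer="grpwoaom" (len 8), cursors c1@3 c2@6 c3@8, authorship ........
After op 2 (insert('a')): buffer="grpawoaaoma" (len 11), cursors c1@4 c2@8 c3@11, authorship ...1...2..3
After op 3 (move_left): buffer="grpawoaaoma" (len 11), cursors c1@3 c2@7 c3@10, authorship ...1...2..3
After op 4 (insert('d')): buffer="grpdawoadaomda" (len 14), cursors c1@4 c2@9 c3@13, authorship ...11...22..33
After op 5 (insert('l')): buffer="grpdlawoadlaomdla" (len 17), cursors c1@5 c2@11 c3@16, authorship ...111...222..333
After op 6 (delete): buffer="grpdawoadaomda" (len 14), cursors c1@4 c2@9 c3@13, authorship ...11...22..33

Answer: 4 9 13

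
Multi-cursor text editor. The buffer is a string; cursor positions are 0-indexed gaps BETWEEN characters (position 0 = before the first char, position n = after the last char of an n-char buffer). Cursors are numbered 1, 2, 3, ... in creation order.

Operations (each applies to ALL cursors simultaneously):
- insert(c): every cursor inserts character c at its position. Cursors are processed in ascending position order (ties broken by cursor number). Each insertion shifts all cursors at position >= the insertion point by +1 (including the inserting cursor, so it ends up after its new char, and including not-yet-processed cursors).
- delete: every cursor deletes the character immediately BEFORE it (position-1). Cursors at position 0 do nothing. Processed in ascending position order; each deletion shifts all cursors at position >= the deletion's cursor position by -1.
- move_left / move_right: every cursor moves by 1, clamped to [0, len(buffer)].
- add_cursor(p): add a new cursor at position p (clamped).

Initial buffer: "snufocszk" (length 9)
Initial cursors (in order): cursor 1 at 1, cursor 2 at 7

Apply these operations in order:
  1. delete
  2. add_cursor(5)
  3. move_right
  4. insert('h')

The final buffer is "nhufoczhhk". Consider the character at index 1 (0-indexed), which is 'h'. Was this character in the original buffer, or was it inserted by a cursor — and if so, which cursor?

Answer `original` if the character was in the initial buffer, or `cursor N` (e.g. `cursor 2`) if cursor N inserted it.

Answer: cursor 1

Derivation:
After op 1 (delete): buffer="nufoczk" (len 7), cursors c1@0 c2@5, authorship .......
After op 2 (add_cursor(5)): buffer="nufoczk" (len 7), cursors c1@0 c2@5 c3@5, authorship .......
After op 3 (move_right): buffer="nufoczk" (len 7), cursors c1@1 c2@6 c3@6, authorship .......
After op 4 (insert('h')): buffer="nhufoczhhk" (len 10), cursors c1@2 c2@9 c3@9, authorship .1.....23.
Authorship (.=original, N=cursor N): . 1 . . . . . 2 3 .
Index 1: author = 1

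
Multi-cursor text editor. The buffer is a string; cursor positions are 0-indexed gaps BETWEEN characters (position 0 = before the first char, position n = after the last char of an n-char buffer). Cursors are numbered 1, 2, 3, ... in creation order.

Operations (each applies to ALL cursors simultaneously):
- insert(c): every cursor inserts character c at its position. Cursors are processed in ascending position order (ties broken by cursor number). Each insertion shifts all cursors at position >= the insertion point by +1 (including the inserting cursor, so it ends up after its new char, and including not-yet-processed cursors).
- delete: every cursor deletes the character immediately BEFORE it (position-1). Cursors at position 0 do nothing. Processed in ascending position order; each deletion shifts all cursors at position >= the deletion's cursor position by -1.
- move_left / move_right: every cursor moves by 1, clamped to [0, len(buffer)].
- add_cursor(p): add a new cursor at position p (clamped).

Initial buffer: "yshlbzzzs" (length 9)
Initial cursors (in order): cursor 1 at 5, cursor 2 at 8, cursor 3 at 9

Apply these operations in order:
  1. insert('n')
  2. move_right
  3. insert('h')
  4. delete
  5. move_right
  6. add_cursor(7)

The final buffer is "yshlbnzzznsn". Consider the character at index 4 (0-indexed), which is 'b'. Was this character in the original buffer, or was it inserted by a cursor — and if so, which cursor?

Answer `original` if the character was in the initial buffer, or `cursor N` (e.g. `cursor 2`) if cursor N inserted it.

Answer: original

Derivation:
After op 1 (insert('n')): buffer="yshlbnzzznsn" (len 12), cursors c1@6 c2@10 c3@12, authorship .....1...2.3
After op 2 (move_right): buffer="yshlbnzzznsn" (len 12), cursors c1@7 c2@11 c3@12, authorship .....1...2.3
After op 3 (insert('h')): buffer="yshlbnzhzznshnh" (len 15), cursors c1@8 c2@13 c3@15, authorship .....1.1..2.233
After op 4 (delete): buffer="yshlbnzzznsn" (len 12), cursors c1@7 c2@11 c3@12, authorship .....1...2.3
After op 5 (move_right): buffer="yshlbnzzznsn" (len 12), cursors c1@8 c2@12 c3@12, authorship .....1...2.3
After op 6 (add_cursor(7)): buffer="yshlbnzzznsn" (len 12), cursors c4@7 c1@8 c2@12 c3@12, authorship .....1...2.3
Authorship (.=original, N=cursor N): . . . . . 1 . . . 2 . 3
Index 4: author = original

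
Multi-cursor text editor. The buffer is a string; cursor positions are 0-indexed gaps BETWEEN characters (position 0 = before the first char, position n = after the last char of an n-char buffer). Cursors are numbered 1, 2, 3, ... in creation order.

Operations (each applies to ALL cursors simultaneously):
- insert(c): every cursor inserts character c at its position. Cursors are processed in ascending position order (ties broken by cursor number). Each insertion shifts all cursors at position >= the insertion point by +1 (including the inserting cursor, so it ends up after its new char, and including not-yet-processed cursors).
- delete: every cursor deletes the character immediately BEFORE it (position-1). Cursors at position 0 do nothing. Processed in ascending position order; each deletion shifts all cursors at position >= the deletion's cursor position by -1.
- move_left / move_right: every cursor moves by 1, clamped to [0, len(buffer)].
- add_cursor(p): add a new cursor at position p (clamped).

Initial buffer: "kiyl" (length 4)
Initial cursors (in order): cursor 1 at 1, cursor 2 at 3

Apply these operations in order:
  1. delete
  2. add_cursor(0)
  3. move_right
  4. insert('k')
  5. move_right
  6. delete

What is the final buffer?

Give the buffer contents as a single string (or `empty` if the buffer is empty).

Answer: ik

Derivation:
After op 1 (delete): buffer="il" (len 2), cursors c1@0 c2@1, authorship ..
After op 2 (add_cursor(0)): buffer="il" (len 2), cursors c1@0 c3@0 c2@1, authorship ..
After op 3 (move_right): buffer="il" (len 2), cursors c1@1 c3@1 c2@2, authorship ..
After op 4 (insert('k')): buffer="ikklk" (len 5), cursors c1@3 c3@3 c2@5, authorship .13.2
After op 5 (move_right): buffer="ikklk" (len 5), cursors c1@4 c3@4 c2@5, authorship .13.2
After op 6 (delete): buffer="ik" (len 2), cursors c1@2 c2@2 c3@2, authorship .1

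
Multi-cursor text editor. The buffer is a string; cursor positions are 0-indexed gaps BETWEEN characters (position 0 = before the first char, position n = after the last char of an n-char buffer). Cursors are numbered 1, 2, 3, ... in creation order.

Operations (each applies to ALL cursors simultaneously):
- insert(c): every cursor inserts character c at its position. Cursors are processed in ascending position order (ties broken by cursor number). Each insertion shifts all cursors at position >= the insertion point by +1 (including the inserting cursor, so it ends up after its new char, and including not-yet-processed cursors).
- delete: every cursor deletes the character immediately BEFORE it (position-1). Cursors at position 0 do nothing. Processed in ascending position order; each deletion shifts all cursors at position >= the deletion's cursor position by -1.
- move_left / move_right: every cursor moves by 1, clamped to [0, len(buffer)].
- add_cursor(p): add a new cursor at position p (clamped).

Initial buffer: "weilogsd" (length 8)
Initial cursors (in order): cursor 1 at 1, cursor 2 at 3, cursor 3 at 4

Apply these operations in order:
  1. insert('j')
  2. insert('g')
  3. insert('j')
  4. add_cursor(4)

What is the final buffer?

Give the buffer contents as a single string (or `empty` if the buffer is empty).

Answer: wjgjeijgjljgjogsd

Derivation:
After op 1 (insert('j')): buffer="wjeijljogsd" (len 11), cursors c1@2 c2@5 c3@7, authorship .1..2.3....
After op 2 (insert('g')): buffer="wjgeijgljgogsd" (len 14), cursors c1@3 c2@7 c3@10, authorship .11..22.33....
After op 3 (insert('j')): buffer="wjgjeijgjljgjogsd" (len 17), cursors c1@4 c2@9 c3@13, authorship .111..222.333....
After op 4 (add_cursor(4)): buffer="wjgjeijgjljgjogsd" (len 17), cursors c1@4 c4@4 c2@9 c3@13, authorship .111..222.333....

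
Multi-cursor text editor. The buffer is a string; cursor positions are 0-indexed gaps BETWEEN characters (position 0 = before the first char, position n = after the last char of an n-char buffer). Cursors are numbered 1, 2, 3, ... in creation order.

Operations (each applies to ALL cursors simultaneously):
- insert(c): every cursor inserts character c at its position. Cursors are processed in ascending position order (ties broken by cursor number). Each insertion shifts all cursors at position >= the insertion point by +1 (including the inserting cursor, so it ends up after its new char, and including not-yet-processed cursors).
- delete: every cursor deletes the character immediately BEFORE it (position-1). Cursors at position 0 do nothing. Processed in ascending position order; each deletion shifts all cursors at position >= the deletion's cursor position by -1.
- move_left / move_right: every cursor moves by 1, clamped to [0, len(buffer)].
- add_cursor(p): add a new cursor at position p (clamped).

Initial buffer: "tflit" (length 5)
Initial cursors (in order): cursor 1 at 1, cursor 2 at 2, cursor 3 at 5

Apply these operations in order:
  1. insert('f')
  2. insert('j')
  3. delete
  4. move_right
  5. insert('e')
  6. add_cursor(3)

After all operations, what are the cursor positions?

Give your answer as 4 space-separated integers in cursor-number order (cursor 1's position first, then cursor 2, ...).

Answer: 4 7 11 3

Derivation:
After op 1 (insert('f')): buffer="tffflitf" (len 8), cursors c1@2 c2@4 c3@8, authorship .1.2...3
After op 2 (insert('j')): buffer="tfjffjlitfj" (len 11), cursors c1@3 c2@6 c3@11, authorship .11.22...33
After op 3 (delete): buffer="tffflitf" (len 8), cursors c1@2 c2@4 c3@8, authorship .1.2...3
After op 4 (move_right): buffer="tffflitf" (len 8), cursors c1@3 c2@5 c3@8, authorship .1.2...3
After op 5 (insert('e')): buffer="tffefleitfe" (len 11), cursors c1@4 c2@7 c3@11, authorship .1.12.2..33
After op 6 (add_cursor(3)): buffer="tffefleitfe" (len 11), cursors c4@3 c1@4 c2@7 c3@11, authorship .1.12.2..33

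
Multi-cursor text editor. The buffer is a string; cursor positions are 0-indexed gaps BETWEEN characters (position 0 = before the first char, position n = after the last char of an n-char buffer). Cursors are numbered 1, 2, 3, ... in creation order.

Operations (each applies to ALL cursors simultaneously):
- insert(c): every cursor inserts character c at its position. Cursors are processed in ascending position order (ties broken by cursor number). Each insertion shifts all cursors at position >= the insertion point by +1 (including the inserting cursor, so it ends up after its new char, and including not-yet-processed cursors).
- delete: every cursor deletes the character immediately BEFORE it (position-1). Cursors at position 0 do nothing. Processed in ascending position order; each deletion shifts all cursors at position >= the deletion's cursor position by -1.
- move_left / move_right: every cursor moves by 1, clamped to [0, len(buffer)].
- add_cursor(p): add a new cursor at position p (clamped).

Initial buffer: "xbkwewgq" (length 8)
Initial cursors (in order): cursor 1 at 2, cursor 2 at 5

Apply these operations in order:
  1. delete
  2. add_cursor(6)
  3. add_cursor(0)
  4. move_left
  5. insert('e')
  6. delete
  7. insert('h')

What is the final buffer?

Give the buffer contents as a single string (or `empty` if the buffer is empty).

After op 1 (delete): buffer="xkwwgq" (len 6), cursors c1@1 c2@3, authorship ......
After op 2 (add_cursor(6)): buffer="xkwwgq" (len 6), cursors c1@1 c2@3 c3@6, authorship ......
After op 3 (add_cursor(0)): buffer="xkwwgq" (len 6), cursors c4@0 c1@1 c2@3 c3@6, authorship ......
After op 4 (move_left): buffer="xkwwgq" (len 6), cursors c1@0 c4@0 c2@2 c3@5, authorship ......
After op 5 (insert('e')): buffer="eexkewwgeq" (len 10), cursors c1@2 c4@2 c2@5 c3@9, authorship 14..2...3.
After op 6 (delete): buffer="xkwwgq" (len 6), cursors c1@0 c4@0 c2@2 c3@5, authorship ......
After op 7 (insert('h')): buffer="hhxkhwwghq" (len 10), cursors c1@2 c4@2 c2@5 c3@9, authorship 14..2...3.

Answer: hhxkhwwghq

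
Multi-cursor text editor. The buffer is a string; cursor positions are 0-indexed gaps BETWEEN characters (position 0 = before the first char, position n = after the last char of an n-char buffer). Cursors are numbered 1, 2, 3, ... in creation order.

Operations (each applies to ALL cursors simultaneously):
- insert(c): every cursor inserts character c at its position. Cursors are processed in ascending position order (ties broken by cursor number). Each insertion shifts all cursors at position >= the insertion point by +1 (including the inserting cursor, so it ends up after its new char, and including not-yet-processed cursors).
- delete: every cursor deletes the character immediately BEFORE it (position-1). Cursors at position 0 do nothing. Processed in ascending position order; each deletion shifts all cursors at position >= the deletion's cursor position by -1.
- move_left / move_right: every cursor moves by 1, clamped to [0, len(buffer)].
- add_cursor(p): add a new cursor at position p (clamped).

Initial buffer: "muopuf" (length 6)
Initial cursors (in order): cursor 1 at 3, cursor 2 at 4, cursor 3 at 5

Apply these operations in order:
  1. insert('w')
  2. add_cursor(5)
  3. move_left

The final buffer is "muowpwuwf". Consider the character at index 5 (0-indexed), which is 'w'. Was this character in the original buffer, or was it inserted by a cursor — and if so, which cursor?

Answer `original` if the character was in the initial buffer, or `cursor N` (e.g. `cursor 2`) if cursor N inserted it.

After op 1 (insert('w')): buffer="muowpwuwf" (len 9), cursors c1@4 c2@6 c3@8, authorship ...1.2.3.
After op 2 (add_cursor(5)): buffer="muowpwuwf" (len 9), cursors c1@4 c4@5 c2@6 c3@8, authorship ...1.2.3.
After op 3 (move_left): buffer="muowpwuwf" (len 9), cursors c1@3 c4@4 c2@5 c3@7, authorship ...1.2.3.
Authorship (.=original, N=cursor N): . . . 1 . 2 . 3 .
Index 5: author = 2

Answer: cursor 2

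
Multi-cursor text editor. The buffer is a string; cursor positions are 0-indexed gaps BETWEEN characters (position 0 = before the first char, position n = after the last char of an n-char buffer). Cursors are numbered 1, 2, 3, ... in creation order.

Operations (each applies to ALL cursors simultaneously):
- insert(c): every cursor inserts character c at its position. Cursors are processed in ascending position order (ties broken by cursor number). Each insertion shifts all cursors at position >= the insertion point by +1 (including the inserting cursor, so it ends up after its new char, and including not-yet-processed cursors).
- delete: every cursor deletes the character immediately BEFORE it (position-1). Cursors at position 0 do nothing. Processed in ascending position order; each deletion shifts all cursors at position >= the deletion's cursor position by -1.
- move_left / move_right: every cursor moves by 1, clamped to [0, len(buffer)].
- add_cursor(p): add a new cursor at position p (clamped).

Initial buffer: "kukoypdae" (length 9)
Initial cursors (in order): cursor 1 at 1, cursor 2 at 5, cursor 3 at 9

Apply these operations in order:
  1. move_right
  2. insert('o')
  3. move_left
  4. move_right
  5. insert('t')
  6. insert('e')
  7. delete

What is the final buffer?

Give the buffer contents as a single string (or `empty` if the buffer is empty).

Answer: kuotkoypotdaeot

Derivation:
After op 1 (move_right): buffer="kukoypdae" (len 9), cursors c1@2 c2@6 c3@9, authorship .........
After op 2 (insert('o')): buffer="kuokoypodaeo" (len 12), cursors c1@3 c2@8 c3@12, authorship ..1....2...3
After op 3 (move_left): buffer="kuokoypodaeo" (len 12), cursors c1@2 c2@7 c3@11, authorship ..1....2...3
After op 4 (move_right): buffer="kuokoypodaeo" (len 12), cursors c1@3 c2@8 c3@12, authorship ..1....2...3
After op 5 (insert('t')): buffer="kuotkoypotdaeot" (len 15), cursors c1@4 c2@10 c3@15, authorship ..11....22...33
After op 6 (insert('e')): buffer="kuotekoypotedaeote" (len 18), cursors c1@5 c2@12 c3@18, authorship ..111....222...333
After op 7 (delete): buffer="kuotkoypotdaeot" (len 15), cursors c1@4 c2@10 c3@15, authorship ..11....22...33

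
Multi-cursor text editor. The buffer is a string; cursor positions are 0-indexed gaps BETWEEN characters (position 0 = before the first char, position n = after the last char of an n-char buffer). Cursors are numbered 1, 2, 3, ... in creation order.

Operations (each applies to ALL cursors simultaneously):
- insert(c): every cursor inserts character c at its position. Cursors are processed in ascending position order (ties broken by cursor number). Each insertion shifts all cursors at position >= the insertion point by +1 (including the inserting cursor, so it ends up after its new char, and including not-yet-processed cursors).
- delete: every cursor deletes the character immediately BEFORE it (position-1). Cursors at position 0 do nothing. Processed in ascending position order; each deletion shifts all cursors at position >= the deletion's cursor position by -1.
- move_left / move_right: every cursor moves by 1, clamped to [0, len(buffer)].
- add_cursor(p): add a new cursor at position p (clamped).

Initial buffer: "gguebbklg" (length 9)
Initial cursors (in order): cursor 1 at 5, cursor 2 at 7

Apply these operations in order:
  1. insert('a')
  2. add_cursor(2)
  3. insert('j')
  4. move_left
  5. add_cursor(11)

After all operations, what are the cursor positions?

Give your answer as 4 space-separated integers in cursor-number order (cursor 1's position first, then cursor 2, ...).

Answer: 7 11 2 11

Derivation:
After op 1 (insert('a')): buffer="gguebabkalg" (len 11), cursors c1@6 c2@9, authorship .....1..2..
After op 2 (add_cursor(2)): buffer="gguebabkalg" (len 11), cursors c3@2 c1@6 c2@9, authorship .....1..2..
After op 3 (insert('j')): buffer="ggjuebajbkajlg" (len 14), cursors c3@3 c1@8 c2@12, authorship ..3...11..22..
After op 4 (move_left): buffer="ggjuebajbkajlg" (len 14), cursors c3@2 c1@7 c2@11, authorship ..3...11..22..
After op 5 (add_cursor(11)): buffer="ggjuebajbkajlg" (len 14), cursors c3@2 c1@7 c2@11 c4@11, authorship ..3...11..22..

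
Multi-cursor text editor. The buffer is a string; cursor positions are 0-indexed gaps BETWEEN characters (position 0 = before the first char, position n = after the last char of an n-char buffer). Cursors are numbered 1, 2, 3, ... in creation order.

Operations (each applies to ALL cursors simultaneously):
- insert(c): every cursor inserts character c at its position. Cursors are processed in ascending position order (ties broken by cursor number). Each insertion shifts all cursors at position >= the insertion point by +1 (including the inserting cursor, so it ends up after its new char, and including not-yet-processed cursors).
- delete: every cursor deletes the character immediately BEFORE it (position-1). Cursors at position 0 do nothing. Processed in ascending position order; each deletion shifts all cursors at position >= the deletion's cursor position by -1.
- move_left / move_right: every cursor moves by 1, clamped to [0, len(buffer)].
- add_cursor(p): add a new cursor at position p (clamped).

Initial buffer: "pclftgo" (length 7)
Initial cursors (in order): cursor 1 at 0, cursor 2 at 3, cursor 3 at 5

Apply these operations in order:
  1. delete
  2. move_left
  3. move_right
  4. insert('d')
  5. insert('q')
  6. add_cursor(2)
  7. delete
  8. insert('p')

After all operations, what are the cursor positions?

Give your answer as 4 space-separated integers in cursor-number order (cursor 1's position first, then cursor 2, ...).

Answer: 3 6 9 3

Derivation:
After op 1 (delete): buffer="pcfgo" (len 5), cursors c1@0 c2@2 c3@3, authorship .....
After op 2 (move_left): buffer="pcfgo" (len 5), cursors c1@0 c2@1 c3@2, authorship .....
After op 3 (move_right): buffer="pcfgo" (len 5), cursors c1@1 c2@2 c3@3, authorship .....
After op 4 (insert('d')): buffer="pdcdfdgo" (len 8), cursors c1@2 c2@4 c3@6, authorship .1.2.3..
After op 5 (insert('q')): buffer="pdqcdqfdqgo" (len 11), cursors c1@3 c2@6 c3@9, authorship .11.22.33..
After op 6 (add_cursor(2)): buffer="pdqcdqfdqgo" (len 11), cursors c4@2 c1@3 c2@6 c3@9, authorship .11.22.33..
After op 7 (delete): buffer="pcdfdgo" (len 7), cursors c1@1 c4@1 c2@3 c3@5, authorship ..2.3..
After op 8 (insert('p')): buffer="pppcdpfdpgo" (len 11), cursors c1@3 c4@3 c2@6 c3@9, authorship .14.22.33..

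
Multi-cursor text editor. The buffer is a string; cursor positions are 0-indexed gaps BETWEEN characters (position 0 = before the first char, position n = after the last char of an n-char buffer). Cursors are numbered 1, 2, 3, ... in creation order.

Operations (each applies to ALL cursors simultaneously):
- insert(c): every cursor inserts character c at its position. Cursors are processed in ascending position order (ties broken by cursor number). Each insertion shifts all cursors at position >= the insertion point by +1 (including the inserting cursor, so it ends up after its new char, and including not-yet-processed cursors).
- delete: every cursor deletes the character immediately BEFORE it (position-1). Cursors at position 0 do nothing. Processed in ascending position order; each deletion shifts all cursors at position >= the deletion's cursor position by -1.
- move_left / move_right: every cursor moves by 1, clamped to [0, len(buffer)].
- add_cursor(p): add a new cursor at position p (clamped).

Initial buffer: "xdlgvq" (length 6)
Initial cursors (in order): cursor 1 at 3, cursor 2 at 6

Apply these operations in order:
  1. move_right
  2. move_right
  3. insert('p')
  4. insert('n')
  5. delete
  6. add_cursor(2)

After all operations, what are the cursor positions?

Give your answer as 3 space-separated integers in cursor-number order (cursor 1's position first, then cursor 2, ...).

After op 1 (move_right): buffer="xdlgvq" (len 6), cursors c1@4 c2@6, authorship ......
After op 2 (move_right): buffer="xdlgvq" (len 6), cursors c1@5 c2@6, authorship ......
After op 3 (insert('p')): buffer="xdlgvpqp" (len 8), cursors c1@6 c2@8, authorship .....1.2
After op 4 (insert('n')): buffer="xdlgvpnqpn" (len 10), cursors c1@7 c2@10, authorship .....11.22
After op 5 (delete): buffer="xdlgvpqp" (len 8), cursors c1@6 c2@8, authorship .....1.2
After op 6 (add_cursor(2)): buffer="xdlgvpqp" (len 8), cursors c3@2 c1@6 c2@8, authorship .....1.2

Answer: 6 8 2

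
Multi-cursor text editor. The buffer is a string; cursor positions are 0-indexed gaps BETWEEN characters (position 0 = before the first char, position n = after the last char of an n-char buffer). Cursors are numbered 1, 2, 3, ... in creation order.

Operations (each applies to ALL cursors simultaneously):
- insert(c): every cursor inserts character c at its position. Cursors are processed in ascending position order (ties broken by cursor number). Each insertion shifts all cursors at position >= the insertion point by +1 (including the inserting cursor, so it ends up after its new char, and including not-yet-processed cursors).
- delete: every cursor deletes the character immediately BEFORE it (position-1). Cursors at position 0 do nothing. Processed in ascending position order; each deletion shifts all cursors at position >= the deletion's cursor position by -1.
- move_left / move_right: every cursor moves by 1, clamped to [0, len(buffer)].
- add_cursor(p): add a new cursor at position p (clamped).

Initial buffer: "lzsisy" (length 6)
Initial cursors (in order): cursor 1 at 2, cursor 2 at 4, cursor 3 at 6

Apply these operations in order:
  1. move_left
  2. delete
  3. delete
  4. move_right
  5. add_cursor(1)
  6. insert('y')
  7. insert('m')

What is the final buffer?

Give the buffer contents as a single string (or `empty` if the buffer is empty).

Answer: yyyyymmmm

Derivation:
After op 1 (move_left): buffer="lzsisy" (len 6), cursors c1@1 c2@3 c3@5, authorship ......
After op 2 (delete): buffer="ziy" (len 3), cursors c1@0 c2@1 c3@2, authorship ...
After op 3 (delete): buffer="y" (len 1), cursors c1@0 c2@0 c3@0, authorship .
After op 4 (move_right): buffer="y" (len 1), cursors c1@1 c2@1 c3@1, authorship .
After op 5 (add_cursor(1)): buffer="y" (len 1), cursors c1@1 c2@1 c3@1 c4@1, authorship .
After op 6 (insert('y')): buffer="yyyyy" (len 5), cursors c1@5 c2@5 c3@5 c4@5, authorship .1234
After op 7 (insert('m')): buffer="yyyyymmmm" (len 9), cursors c1@9 c2@9 c3@9 c4@9, authorship .12341234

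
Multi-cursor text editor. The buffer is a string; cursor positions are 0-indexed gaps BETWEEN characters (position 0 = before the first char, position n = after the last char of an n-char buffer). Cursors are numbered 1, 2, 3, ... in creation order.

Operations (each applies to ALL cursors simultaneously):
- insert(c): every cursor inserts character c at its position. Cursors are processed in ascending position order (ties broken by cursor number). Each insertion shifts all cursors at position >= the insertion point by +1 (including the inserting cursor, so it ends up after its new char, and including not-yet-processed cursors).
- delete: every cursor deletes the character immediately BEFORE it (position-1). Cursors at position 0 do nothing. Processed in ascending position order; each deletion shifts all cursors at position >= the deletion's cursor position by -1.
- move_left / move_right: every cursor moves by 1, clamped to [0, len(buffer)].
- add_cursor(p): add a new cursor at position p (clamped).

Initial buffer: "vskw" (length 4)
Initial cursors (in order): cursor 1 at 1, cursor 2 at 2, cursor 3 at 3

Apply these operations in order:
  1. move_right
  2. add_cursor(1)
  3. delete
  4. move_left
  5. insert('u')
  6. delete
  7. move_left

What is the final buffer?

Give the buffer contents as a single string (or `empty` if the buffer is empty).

Answer: empty

Derivation:
After op 1 (move_right): buffer="vskw" (len 4), cursors c1@2 c2@3 c3@4, authorship ....
After op 2 (add_cursor(1)): buffer="vskw" (len 4), cursors c4@1 c1@2 c2@3 c3@4, authorship ....
After op 3 (delete): buffer="" (len 0), cursors c1@0 c2@0 c3@0 c4@0, authorship 
After op 4 (move_left): buffer="" (len 0), cursors c1@0 c2@0 c3@0 c4@0, authorship 
After op 5 (insert('u')): buffer="uuuu" (len 4), cursors c1@4 c2@4 c3@4 c4@4, authorship 1234
After op 6 (delete): buffer="" (len 0), cursors c1@0 c2@0 c3@0 c4@0, authorship 
After op 7 (move_left): buffer="" (len 0), cursors c1@0 c2@0 c3@0 c4@0, authorship 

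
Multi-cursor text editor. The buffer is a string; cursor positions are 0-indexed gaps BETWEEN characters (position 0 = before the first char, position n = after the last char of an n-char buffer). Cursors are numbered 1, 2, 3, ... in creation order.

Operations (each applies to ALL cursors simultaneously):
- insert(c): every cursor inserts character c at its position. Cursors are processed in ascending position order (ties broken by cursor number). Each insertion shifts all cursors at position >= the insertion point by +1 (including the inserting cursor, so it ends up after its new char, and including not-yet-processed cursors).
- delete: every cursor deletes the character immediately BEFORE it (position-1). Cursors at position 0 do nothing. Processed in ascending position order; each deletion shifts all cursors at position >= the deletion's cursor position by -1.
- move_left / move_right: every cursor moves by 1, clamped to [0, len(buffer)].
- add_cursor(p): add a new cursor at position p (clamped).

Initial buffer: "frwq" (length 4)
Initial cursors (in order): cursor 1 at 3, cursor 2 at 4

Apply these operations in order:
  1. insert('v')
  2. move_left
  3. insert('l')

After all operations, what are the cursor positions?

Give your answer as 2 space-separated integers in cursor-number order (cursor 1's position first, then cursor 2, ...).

After op 1 (insert('v')): buffer="frwvqv" (len 6), cursors c1@4 c2@6, authorship ...1.2
After op 2 (move_left): buffer="frwvqv" (len 6), cursors c1@3 c2@5, authorship ...1.2
After op 3 (insert('l')): buffer="frwlvqlv" (len 8), cursors c1@4 c2@7, authorship ...11.22

Answer: 4 7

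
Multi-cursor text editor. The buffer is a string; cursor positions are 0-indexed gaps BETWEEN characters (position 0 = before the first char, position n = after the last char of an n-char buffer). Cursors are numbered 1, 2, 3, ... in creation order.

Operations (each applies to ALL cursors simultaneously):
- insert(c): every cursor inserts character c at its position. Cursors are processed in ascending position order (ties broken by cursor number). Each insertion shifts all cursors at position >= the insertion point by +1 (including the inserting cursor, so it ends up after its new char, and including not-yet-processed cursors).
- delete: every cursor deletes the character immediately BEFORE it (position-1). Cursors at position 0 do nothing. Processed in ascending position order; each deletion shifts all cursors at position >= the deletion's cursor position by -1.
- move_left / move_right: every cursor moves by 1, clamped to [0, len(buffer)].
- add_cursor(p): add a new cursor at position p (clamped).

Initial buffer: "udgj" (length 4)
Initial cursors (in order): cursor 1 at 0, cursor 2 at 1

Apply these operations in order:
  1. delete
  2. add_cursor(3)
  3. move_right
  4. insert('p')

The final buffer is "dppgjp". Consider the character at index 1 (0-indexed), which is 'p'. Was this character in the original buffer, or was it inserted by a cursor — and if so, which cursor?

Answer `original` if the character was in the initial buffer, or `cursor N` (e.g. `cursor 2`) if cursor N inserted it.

Answer: cursor 1

Derivation:
After op 1 (delete): buffer="dgj" (len 3), cursors c1@0 c2@0, authorship ...
After op 2 (add_cursor(3)): buffer="dgj" (len 3), cursors c1@0 c2@0 c3@3, authorship ...
After op 3 (move_right): buffer="dgj" (len 3), cursors c1@1 c2@1 c3@3, authorship ...
After op 4 (insert('p')): buffer="dppgjp" (len 6), cursors c1@3 c2@3 c3@6, authorship .12..3
Authorship (.=original, N=cursor N): . 1 2 . . 3
Index 1: author = 1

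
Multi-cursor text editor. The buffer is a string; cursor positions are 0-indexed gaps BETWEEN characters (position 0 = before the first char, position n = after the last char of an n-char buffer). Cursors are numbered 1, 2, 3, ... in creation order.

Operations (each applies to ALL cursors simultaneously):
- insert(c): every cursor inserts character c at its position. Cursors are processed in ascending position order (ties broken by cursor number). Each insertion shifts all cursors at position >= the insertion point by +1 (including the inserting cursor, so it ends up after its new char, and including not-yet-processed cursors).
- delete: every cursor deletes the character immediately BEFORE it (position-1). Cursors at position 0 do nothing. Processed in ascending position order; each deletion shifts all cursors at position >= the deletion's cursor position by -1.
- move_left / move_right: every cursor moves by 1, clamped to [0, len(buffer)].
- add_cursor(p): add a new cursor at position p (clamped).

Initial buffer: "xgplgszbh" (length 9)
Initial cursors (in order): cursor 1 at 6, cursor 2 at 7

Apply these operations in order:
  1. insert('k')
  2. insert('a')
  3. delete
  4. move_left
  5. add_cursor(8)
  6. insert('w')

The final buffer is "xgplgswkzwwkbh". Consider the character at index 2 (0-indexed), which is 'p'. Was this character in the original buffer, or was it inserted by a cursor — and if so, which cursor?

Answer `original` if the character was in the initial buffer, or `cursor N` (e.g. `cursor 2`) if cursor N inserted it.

Answer: original

Derivation:
After op 1 (insert('k')): buffer="xgplgskzkbh" (len 11), cursors c1@7 c2@9, authorship ......1.2..
After op 2 (insert('a')): buffer="xgplgskazkabh" (len 13), cursors c1@8 c2@11, authorship ......11.22..
After op 3 (delete): buffer="xgplgskzkbh" (len 11), cursors c1@7 c2@9, authorship ......1.2..
After op 4 (move_left): buffer="xgplgskzkbh" (len 11), cursors c1@6 c2@8, authorship ......1.2..
After op 5 (add_cursor(8)): buffer="xgplgskzkbh" (len 11), cursors c1@6 c2@8 c3@8, authorship ......1.2..
After op 6 (insert('w')): buffer="xgplgswkzwwkbh" (len 14), cursors c1@7 c2@11 c3@11, authorship ......11.232..
Authorship (.=original, N=cursor N): . . . . . . 1 1 . 2 3 2 . .
Index 2: author = original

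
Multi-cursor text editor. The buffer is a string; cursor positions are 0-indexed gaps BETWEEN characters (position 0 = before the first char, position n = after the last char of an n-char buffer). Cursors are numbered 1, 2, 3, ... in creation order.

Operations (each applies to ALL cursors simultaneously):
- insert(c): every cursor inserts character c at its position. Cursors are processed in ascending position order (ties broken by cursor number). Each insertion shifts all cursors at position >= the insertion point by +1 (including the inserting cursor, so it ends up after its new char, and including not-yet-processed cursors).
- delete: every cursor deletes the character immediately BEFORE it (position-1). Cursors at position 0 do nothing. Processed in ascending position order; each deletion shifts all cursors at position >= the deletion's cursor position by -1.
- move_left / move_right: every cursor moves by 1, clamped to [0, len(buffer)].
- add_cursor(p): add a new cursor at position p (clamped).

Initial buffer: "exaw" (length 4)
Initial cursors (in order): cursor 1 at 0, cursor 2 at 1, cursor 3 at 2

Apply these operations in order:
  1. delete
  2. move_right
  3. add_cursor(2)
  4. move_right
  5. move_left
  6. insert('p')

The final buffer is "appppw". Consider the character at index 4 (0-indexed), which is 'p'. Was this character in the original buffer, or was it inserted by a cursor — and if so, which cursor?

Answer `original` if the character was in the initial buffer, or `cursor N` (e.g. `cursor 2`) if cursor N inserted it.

After op 1 (delete): buffer="aw" (len 2), cursors c1@0 c2@0 c3@0, authorship ..
After op 2 (move_right): buffer="aw" (len 2), cursors c1@1 c2@1 c3@1, authorship ..
After op 3 (add_cursor(2)): buffer="aw" (len 2), cursors c1@1 c2@1 c3@1 c4@2, authorship ..
After op 4 (move_right): buffer="aw" (len 2), cursors c1@2 c2@2 c3@2 c4@2, authorship ..
After op 5 (move_left): buffer="aw" (len 2), cursors c1@1 c2@1 c3@1 c4@1, authorship ..
After op 6 (insert('p')): buffer="appppw" (len 6), cursors c1@5 c2@5 c3@5 c4@5, authorship .1234.
Authorship (.=original, N=cursor N): . 1 2 3 4 .
Index 4: author = 4

Answer: cursor 4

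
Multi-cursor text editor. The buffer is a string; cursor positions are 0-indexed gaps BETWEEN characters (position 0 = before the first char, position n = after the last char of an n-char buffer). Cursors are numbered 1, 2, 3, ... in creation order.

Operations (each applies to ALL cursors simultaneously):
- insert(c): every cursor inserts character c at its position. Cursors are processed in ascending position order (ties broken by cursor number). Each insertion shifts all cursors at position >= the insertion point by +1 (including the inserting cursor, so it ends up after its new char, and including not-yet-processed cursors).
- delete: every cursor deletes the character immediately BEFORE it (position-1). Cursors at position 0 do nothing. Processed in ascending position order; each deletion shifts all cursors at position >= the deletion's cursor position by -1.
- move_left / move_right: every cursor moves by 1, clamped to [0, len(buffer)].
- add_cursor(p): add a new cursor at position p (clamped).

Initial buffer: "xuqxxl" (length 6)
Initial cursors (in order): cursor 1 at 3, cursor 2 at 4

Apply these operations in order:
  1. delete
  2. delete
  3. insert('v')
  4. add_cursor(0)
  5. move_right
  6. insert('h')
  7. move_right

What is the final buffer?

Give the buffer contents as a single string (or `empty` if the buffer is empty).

Answer: vhvxhhl

Derivation:
After op 1 (delete): buffer="xuxl" (len 4), cursors c1@2 c2@2, authorship ....
After op 2 (delete): buffer="xl" (len 2), cursors c1@0 c2@0, authorship ..
After op 3 (insert('v')): buffer="vvxl" (len 4), cursors c1@2 c2@2, authorship 12..
After op 4 (add_cursor(0)): buffer="vvxl" (len 4), cursors c3@0 c1@2 c2@2, authorship 12..
After op 5 (move_right): buffer="vvxl" (len 4), cursors c3@1 c1@3 c2@3, authorship 12..
After op 6 (insert('h')): buffer="vhvxhhl" (len 7), cursors c3@2 c1@6 c2@6, authorship 132.12.
After op 7 (move_right): buffer="vhvxhhl" (len 7), cursors c3@3 c1@7 c2@7, authorship 132.12.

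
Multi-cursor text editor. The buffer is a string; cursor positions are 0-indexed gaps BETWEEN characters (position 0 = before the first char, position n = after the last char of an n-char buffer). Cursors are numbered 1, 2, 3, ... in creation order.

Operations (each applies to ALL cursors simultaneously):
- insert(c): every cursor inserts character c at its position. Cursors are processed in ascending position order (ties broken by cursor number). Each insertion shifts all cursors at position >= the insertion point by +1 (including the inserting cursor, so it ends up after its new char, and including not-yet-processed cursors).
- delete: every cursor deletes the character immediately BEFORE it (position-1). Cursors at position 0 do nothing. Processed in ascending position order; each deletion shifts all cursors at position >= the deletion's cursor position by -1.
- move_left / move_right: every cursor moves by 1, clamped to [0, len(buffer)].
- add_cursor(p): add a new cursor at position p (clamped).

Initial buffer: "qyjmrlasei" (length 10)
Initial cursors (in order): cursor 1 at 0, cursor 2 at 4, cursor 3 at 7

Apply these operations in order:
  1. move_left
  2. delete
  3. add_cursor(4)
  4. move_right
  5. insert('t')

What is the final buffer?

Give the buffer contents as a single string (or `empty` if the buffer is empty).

Answer: qtymtrattsei

Derivation:
After op 1 (move_left): buffer="qyjmrlasei" (len 10), cursors c1@0 c2@3 c3@6, authorship ..........
After op 2 (delete): buffer="qymrasei" (len 8), cursors c1@0 c2@2 c3@4, authorship ........
After op 3 (add_cursor(4)): buffer="qymrasei" (len 8), cursors c1@0 c2@2 c3@4 c4@4, authorship ........
After op 4 (move_right): buffer="qymrasei" (len 8), cursors c1@1 c2@3 c3@5 c4@5, authorship ........
After op 5 (insert('t')): buffer="qtymtrattsei" (len 12), cursors c1@2 c2@5 c3@9 c4@9, authorship .1..2..34...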